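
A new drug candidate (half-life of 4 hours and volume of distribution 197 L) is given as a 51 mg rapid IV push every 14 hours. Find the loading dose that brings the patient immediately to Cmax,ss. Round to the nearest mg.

56 mg

f = (1/2)^(14/4) ≈ 0.088388; accumulation ratio R = 1/(1−f) ≈ 1.09696.
Loading dose to hit Cmax,ss on first dose: D_load = D_maint·R ≈ 51 × 1.09696 ≈ 55.94 mg.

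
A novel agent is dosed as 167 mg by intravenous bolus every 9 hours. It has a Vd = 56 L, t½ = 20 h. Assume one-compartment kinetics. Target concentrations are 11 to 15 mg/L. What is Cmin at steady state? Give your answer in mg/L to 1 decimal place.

k = ln2/t½ = ln2/20 ≈ 0.034657 h⁻¹; fraction remaining f = e^(−kτ) = e^(−0.034657×9) ≈ 0.7320.
At steady state, accumulation factor R = 1/(1 − e^(−kτ)) ≈ 3.7313.
Single-dose peak C₀ = D/Vd = 167/56 ≈ 2.982 mg/L.
Cmax,ss = C₀/(1 − f) ≈ 2.982/0.2680 ≈ 11.127 mg/L.
Steady-state trough Cmin,ss = Cmax,ss·f ≈ 11.127 × 0.7320 ≈ 8.145 mg/L.
Trough 8.1 mg/L vs MEC 11 mg/L: subtherapeutic.

8.1 mg/L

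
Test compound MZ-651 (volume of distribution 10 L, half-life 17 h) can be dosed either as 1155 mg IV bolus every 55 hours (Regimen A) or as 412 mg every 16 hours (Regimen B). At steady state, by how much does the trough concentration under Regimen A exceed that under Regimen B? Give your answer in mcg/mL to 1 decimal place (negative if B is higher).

Regimen A: f = (1/2)^(55/17) ≈ 0.1062; Cmin,ss = (1155/10)·f/(1−f) ≈ 13.724 mcg/mL.
Regimen B: f = (1/2)^(16/17) ≈ 0.5208; Cmin,ss = (412/10)·f/(1−f) ≈ 44.777 mcg/mL.
Difference ≈ 13.724 − 44.777 ≈ -31.053 mcg/mL.

-31.1 mcg/mL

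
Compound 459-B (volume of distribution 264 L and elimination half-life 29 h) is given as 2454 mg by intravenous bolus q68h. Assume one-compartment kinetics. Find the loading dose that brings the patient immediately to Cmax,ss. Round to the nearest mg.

f = (1/2)^(68/29) ≈ 0.196851; accumulation ratio R = 1/(1−f) ≈ 1.24510.
Loading dose to hit Cmax,ss on first dose: D_load = D_maint·R ≈ 2454 × 1.24510 ≈ 3055.48 mg.

3055 mg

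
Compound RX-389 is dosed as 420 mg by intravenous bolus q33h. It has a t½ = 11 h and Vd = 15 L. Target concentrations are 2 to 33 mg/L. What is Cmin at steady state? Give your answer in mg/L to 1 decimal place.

4.0 mg/L

τ = 33 h = 3 half-lives, so f = (1/2)^3 = 0.125.
At steady state, R = 1/(1 − 0.125) = 8/7.
Single-dose peak C₀ = D/Vd = 420/15 = 28 mg/L.
Steady-state peak Cmax,ss = C₀·R = 28 × 8/7 ≈ 32.000 mg/L.
Steady-state trough Cmin,ss = Cmax,ss·f ≈ 32.000 × 0.125 ≈ 4.000 mg/L.
Trough 4.0 mg/L vs MEC 2 mg/L: adequate.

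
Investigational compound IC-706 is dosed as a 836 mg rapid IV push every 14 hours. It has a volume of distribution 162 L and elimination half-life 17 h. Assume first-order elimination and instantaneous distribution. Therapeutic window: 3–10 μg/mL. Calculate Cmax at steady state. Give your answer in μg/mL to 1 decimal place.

11.9 μg/mL

Over one 14-h interval, 14/17 ≈ 0.82353 half-lives elapse, leaving f ≈ 0.5651 of each dose.
At steady state, accumulation factor R = 1/(1 − e^(−kτ)) ≈ 2.2994.
Single-dose peak C₀ = D/Vd = 836/162 ≈ 5.160 μg/mL.
Steady-state peak Cmax,ss = C₀·R ≈ 5.160 × 2.2994 ≈ 11.865 μg/mL.
Peak 11.9 μg/mL vs MTC 10 μg/mL: exceeds toxic threshold.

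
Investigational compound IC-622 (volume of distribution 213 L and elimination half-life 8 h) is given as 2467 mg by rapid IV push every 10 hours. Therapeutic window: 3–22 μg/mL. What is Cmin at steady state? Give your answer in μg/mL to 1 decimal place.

8.4 μg/mL

Over one 10-h interval, 10/8 ≈ 1.25 half-lives elapse, leaving f ≈ 0.4204 of each dose.
Accumulation ratio R = 1/(1 − f) ≈ 1/0.5796 ≈ 1.7253.
Single-dose peak C₀ = D/Vd = 2467/213 ≈ 11.582 μg/mL.
Cmax,ss = C₀/(1 − f) ≈ 11.582/0.5796 ≈ 19.983 μg/mL.
One interval later, Cmin,ss = Cmax,ss·e^(−kτ) ≈ 19.983 × 0.4204 ≈ 8.401 μg/mL.
Trough 8.4 μg/mL vs MEC 3 μg/mL: adequate.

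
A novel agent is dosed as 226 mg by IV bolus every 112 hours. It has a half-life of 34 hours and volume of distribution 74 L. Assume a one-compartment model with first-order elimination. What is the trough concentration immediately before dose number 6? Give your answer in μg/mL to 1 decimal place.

0.3 μg/mL

f = (1/2)^(τ/t½) = (1/2)^(112/34) ≈ 0.1019.
C₀ = D/Vd = 226/74 ≈ 3.054 μg/mL.
Before the 6th dose, 5 doses have been given. Superposition: Cmin = C₀·(f + f² + … + f^5).
≈ 3.054 × (0.1019 + 0.0104 + 0.0011 + 0.0001 + 0.0000) ≈ 3.054 × 0.1135 ≈ 0.347 μg/mL.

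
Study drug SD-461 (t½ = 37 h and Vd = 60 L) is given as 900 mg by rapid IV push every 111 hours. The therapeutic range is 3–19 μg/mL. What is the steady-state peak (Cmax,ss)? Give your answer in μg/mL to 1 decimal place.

τ = 111 h = 3 half-lives, so f = (1/2)^3 = 0.125.
At steady state, R = 1/(1 − 0.125) = 8/7.
Single-dose peak C₀ = D/Vd = 900/60 = 15 μg/mL.
Steady-state peak Cmax,ss = C₀·R = 15 × 8/7 ≈ 17.143 μg/mL.
Peak 17.1 μg/mL vs MTC 19 μg/mL: below toxic threshold.

17.1 μg/mL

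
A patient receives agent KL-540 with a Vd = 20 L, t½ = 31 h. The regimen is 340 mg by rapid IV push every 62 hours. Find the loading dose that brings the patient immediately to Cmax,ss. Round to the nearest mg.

453 mg

f = (1/2)^(62/31) ≈ 0.250000; accumulation ratio R = 1/(1−f) ≈ 1.33333.
Loading dose to hit Cmax,ss on first dose: D_load = D_maint·R ≈ 340 × 1.33333 ≈ 453.33 mg.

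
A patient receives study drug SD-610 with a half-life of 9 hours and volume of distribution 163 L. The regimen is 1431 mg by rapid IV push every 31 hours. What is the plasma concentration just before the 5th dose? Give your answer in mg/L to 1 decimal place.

0.9 mg/L

f = (1/2)^(τ/t½) = (1/2)^(31/9) ≈ 0.0919.
C₀ = D/Vd = 1431/163 ≈ 8.779 mg/L.
Before the 5th dose, 4 doses have been given. Superposition: Cmin = C₀·(f + f² + … + f^4).
≈ 8.779 × (0.0919 + 0.0084 + 0.0008 + 0.0001) ≈ 8.779 × 0.1012 ≈ 0.888 mg/L.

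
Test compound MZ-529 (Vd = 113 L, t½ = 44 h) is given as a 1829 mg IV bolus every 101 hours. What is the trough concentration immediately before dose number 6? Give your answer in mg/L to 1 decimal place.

f = (1/2)^(τ/t½) = (1/2)^(101/44) ≈ 0.2037.
C₀ = D/Vd = 1829/113 ≈ 16.186 mg/L.
Before the 6th dose, 5 doses have been given. Superposition: Cmin = C₀·(f + f² + … + f^5).
≈ 16.186 × (0.2037 + 0.0415 + 0.0085 + 0.0017 + 0.0004) ≈ 16.186 × 0.2558 ≈ 4.140 mg/L.

4.1 mg/L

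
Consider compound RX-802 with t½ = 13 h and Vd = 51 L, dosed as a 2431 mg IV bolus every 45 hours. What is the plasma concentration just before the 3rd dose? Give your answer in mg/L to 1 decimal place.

f = (1/2)^(τ/t½) = (1/2)^(45/13) ≈ 0.0908.
C₀ = D/Vd = 2431/51 ≈ 47.667 mg/L.
Before the 3rd dose, 2 doses have been given. Superposition: Cmin = C₀·(f + f²).
≈ 47.667 × (0.0908 + 0.0082) ≈ 47.667 × 0.0990 ≈ 4.719 mg/L.

4.7 mg/L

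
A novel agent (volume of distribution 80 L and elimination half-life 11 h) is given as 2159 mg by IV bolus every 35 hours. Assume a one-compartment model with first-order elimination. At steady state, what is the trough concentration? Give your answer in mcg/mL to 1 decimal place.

τ/t½ = 35/11 ≈ 3.1818, so fraction remaining f = (1/2)^(35/11) ≈ 0.1102.
Accumulation ratio R = 1/(1 − f) ≈ 1/0.8898 ≈ 1.1238.
Each bolus raises the concentration by D/Vd = 2159/80 ≈ 26.988 mcg/mL.
Steady-state peak Cmax,ss = C₀·R ≈ 26.988 × 1.1238 ≈ 30.329 mcg/mL.
Steady-state trough Cmin,ss = Cmax,ss·f ≈ 30.329 × 0.1102 ≈ 3.342 mcg/mL.

3.3 mcg/mL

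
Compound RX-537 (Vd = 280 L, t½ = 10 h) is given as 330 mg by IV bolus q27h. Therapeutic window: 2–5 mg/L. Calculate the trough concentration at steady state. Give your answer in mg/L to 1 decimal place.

Over one 27-h interval, 27/10 ≈ 2.7 half-lives elapse, leaving f ≈ 0.1539 of each dose.
Each bolus raises the concentration by D/Vd = 330/280 ≈ 1.179 mg/L.
Steady-state trough Cmin,ss = C₀·f/(1−f) ≈ 1.179 × 0.1539/0.8461 ≈ 0.214 mg/L.
Trough 0.2 mg/L vs MEC 2 mg/L: subtherapeutic.

0.2 mg/L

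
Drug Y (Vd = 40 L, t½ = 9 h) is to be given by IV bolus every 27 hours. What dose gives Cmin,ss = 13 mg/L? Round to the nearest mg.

τ/t½ = 27/9 ≈ 3, so f = (1/2)^(27/9) ≈ 0.125000.
Cmin,ss = (D/Vd)·f/(1−f), so D = Cmin,ss·Vd·(1−f)/f.
D = 13 × 40 × (1−f)/f ≈ 13 × 40 × 7.00000 ≈ 3640.00 mg.

3640 mg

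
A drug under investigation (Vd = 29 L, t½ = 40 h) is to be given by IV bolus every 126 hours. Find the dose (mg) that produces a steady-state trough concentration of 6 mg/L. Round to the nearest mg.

τ/t½ = 126/40 ≈ 3.15, so f = (1/2)^(126/40) ≈ 0.112656.
Cmin,ss = (D/Vd)·f/(1−f), so D = Cmin,ss·Vd·(1−f)/f.
D = 6 × 29 × (1−f)/f ≈ 6 × 29 × 7.87658 ≈ 1370.52 mg.

1371 mg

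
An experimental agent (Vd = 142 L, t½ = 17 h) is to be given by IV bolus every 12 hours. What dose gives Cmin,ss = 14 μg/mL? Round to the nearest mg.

1255 mg

τ/t½ = 12/17 ≈ 0.70588, so f = (1/2)^(12/17) ≈ 0.613067.
Cmin,ss = (D/Vd)·f/(1−f), so D = Cmin,ss·Vd·(1−f)/f.
D = 14 × 142 × (1−f)/f ≈ 14 × 142 × 0.63114 ≈ 1254.71 mg.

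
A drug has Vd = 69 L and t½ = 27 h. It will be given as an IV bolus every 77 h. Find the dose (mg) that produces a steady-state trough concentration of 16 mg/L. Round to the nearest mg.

6866 mg

τ/t½ = 77/27 ≈ 2.8519, so f = (1/2)^(77/27) ≈ 0.138518.
Cmin,ss = (D/Vd)·f/(1−f), so D = Cmin,ss·Vd·(1−f)/f.
D = 16 × 69 × (1−f)/f ≈ 16 × 69 × 6.21928 ≈ 6866.09 mg.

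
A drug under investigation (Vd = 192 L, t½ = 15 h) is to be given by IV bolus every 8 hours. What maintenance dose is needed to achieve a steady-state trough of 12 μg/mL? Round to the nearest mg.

1031 mg

τ/t½ = 8/15 ≈ 0.53333, so f = (1/2)^(8/15) ≈ 0.690956.
Cmin,ss = (D/Vd)·f/(1−f), so D = Cmin,ss·Vd·(1−f)/f.
D = 12 × 192 × (1−f)/f ≈ 12 × 192 × 0.44727 ≈ 1030.51 mg.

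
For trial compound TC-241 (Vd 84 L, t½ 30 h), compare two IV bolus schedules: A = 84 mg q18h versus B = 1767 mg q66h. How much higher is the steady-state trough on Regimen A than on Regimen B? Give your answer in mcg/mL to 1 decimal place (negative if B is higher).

-3.9 mcg/mL

Regimen A: f = (1/2)^(18/30) ≈ 0.6598; Cmin,ss = (84/84)·f/(1−f) ≈ 1.939 mcg/mL.
Regimen B: f = (1/2)^(66/30) ≈ 0.2176; Cmin,ss = (1767/84)·f/(1−f) ≈ 5.850 mcg/mL.
Difference ≈ 1.939 − 5.850 ≈ -3.911 mcg/mL.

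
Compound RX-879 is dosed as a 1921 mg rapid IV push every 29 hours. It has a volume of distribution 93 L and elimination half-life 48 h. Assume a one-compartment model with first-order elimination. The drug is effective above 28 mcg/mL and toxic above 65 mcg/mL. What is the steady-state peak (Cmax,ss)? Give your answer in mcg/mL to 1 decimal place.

τ/t½ = 29/48 ≈ 0.60417, so fraction remaining f = (1/2)^(29/48) ≈ 0.6579.
Accumulation ratio R = 1/(1 − f) ≈ 1/0.3421 ≈ 2.9231.
Each bolus raises the concentration by D/Vd = 1921/93 ≈ 20.656 mcg/mL.
Steady-state peak Cmax,ss = C₀·R ≈ 20.656 × 2.9231 ≈ 60.380 mcg/mL.
Peak 60.4 mcg/mL vs MTC 65 mcg/mL: below toxic threshold.

60.4 mcg/mL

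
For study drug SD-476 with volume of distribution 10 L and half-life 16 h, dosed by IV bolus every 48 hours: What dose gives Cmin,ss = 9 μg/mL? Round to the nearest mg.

τ/t½ = 48/16 ≈ 3, so f = (1/2)^(48/16) ≈ 0.125000.
Cmin,ss = (D/Vd)·f/(1−f), so D = Cmin,ss·Vd·(1−f)/f.
D = 9 × 10 × (1−f)/f ≈ 9 × 10 × 7.00000 ≈ 630.00 mg.

630 mg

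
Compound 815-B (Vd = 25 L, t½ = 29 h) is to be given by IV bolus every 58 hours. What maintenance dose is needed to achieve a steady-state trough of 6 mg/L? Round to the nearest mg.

450 mg

τ/t½ = 58/29 ≈ 2, so f = (1/2)^(58/29) ≈ 0.250000.
Cmin,ss = (D/Vd)·f/(1−f), so D = Cmin,ss·Vd·(1−f)/f.
D = 6 × 25 × (1−f)/f ≈ 6 × 25 × 3.00000 ≈ 450.00 mg.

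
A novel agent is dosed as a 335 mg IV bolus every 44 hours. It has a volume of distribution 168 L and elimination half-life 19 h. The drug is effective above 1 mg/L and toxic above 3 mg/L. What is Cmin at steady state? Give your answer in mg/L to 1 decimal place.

τ/t½ = 44/19 ≈ 2.3158, so fraction remaining f = (1/2)^(44/19) ≈ 0.2009.
Each bolus raises the concentration by D/Vd = 335/168 ≈ 1.994 mg/L.
Steady-state trough Cmin,ss = C₀·f/(1−f) ≈ 1.994 × 0.2009/0.7991 ≈ 0.501 mg/L.
Trough 0.5 mg/L vs MEC 1 mg/L: subtherapeutic.

0.5 mg/L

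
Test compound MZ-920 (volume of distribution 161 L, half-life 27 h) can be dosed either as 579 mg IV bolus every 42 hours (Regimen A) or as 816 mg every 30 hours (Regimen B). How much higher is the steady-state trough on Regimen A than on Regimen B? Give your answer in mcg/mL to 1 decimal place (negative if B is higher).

-2.5 mcg/mL

Regimen A: f = (1/2)^(42/27) ≈ 0.3402; Cmin,ss = (579/161)·f/(1−f) ≈ 1.854 mcg/mL.
Regimen B: f = (1/2)^(30/27) ≈ 0.4629; Cmin,ss = (816/161)·f/(1−f) ≈ 4.368 mcg/mL.
Difference ≈ 1.854 − 4.368 ≈ -2.514 mcg/mL.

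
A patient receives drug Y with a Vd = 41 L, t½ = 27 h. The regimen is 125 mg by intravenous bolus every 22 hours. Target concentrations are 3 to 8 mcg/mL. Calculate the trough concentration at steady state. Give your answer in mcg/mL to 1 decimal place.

k = ln2/t½ = ln2/27 ≈ 0.025672 h⁻¹; fraction remaining f = e^(−kτ) = e^(−0.025672×22) ≈ 0.5685.
At steady state, accumulation factor R = 1/(1 − e^(−kτ)) ≈ 2.3175.
Each bolus raises the concentration by D/Vd = 125/41 ≈ 3.049 mcg/mL.
Steady-state peak Cmax,ss = C₀·R ≈ 3.049 × 2.3175 ≈ 7.066 mcg/mL.
One interval later, Cmin,ss = Cmax,ss·e^(−kτ) ≈ 7.066 × 0.5685 ≈ 4.017 mcg/mL.
Trough 4.0 mcg/mL vs MEC 3 mcg/mL: adequate.

4.0 mcg/mL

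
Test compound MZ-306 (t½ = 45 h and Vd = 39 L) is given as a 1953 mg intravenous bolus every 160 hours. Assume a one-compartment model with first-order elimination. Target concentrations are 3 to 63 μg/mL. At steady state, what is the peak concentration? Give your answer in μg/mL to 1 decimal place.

τ/t½ = 160/45 ≈ 3.5556, so fraction remaining f = (1/2)^(160/45) ≈ 0.0850.
At steady state, accumulation factor R = 1/(1 − e^(−kτ)) ≈ 1.0929.
Each bolus raises the concentration by D/Vd = 1953/39 ≈ 50.077 μg/mL.
Cmax,ss = C₀/(1 − f) ≈ 50.077/0.9150 ≈ 54.729 μg/mL.
Peak 54.7 μg/mL vs MTC 63 μg/mL: below toxic threshold.

54.7 μg/mL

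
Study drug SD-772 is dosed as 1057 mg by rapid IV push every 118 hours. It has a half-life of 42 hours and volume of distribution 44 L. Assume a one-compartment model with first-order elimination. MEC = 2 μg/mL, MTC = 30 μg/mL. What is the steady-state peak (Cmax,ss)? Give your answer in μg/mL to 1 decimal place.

Over one 118-h interval, 118/42 ≈ 2.8095 half-lives elapse, leaving f ≈ 0.1426 of each dose.
At steady state, accumulation factor R = 1/(1 − e^(−kτ)) ≈ 1.1663.
Each bolus raises the concentration by D/Vd = 1057/44 ≈ 24.023 μg/mL.
Cmax,ss = C₀/(1 − f) ≈ 24.023/0.8574 ≈ 28.018 μg/mL.
Peak 28.0 μg/mL vs MTC 30 μg/mL: below toxic threshold.

28.0 μg/mL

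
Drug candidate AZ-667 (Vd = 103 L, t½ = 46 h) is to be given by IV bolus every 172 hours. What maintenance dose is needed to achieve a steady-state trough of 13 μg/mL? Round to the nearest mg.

τ/t½ = 172/46 ≈ 3.7391, so f = (1/2)^(172/46) ≈ 0.074888.
Cmin,ss = (D/Vd)·f/(1−f), so D = Cmin,ss·Vd·(1−f)/f.
D = 13 × 103 × (1−f)/f ≈ 13 × 103 × 12.35327 ≈ 16541.03 mg.

16541 mg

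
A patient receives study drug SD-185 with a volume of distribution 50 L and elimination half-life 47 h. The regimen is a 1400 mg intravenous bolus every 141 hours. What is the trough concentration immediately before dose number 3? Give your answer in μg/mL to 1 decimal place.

3.9 μg/mL

f = (1/2)^(τ/t½) = (1/2)^(141/47) ≈ 0.1250.
C₀ = D/Vd = 1400/50 ≈ 28.000 μg/mL.
Before the 3rd dose, 2 doses have been given. Superposition: Cmin = C₀·(f + f²).
≈ 28.000 × (0.1250 + 0.0156) ≈ 28.000 × 0.1406 ≈ 3.937 μg/mL.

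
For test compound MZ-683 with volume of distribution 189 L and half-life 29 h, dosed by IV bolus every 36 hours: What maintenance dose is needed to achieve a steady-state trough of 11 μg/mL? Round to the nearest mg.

τ/t½ = 36/29 ≈ 1.2414, so f = (1/2)^(36/29) ≈ 0.422968.
Cmin,ss = (D/Vd)·f/(1−f), so D = Cmin,ss·Vd·(1−f)/f.
D = 11 × 189 × (1−f)/f ≈ 11 × 189 × 1.36425 ≈ 2836.28 mg.

2836 mg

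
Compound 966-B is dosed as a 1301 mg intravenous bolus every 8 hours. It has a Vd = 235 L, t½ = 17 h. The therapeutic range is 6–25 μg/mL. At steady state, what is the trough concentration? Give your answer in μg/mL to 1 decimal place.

Over one 8-h interval, 8/17 ≈ 0.47059 half-lives elapse, leaving f ≈ 0.7217 of each dose.
Single-dose peak C₀ = D/Vd = 1301/235 ≈ 5.536 μg/mL.
Steady-state trough Cmin,ss = C₀·f/(1−f) ≈ 5.536 × 0.7217/0.2783 ≈ 14.356 μg/mL.
Trough 14.4 μg/mL vs MEC 6 μg/mL: adequate.

14.4 μg/mL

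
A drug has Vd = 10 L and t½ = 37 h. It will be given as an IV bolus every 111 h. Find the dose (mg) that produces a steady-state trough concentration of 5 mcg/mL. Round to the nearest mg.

τ/t½ = 111/37 ≈ 3, so f = (1/2)^(111/37) ≈ 0.125000.
Cmin,ss = (D/Vd)·f/(1−f), so D = Cmin,ss·Vd·(1−f)/f.
D = 5 × 10 × (1−f)/f ≈ 5 × 10 × 7.00000 ≈ 350.00 mg.

350 mg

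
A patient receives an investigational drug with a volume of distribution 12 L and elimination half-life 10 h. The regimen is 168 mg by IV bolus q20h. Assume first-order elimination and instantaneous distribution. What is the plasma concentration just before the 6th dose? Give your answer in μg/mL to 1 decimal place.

4.7 μg/mL

f = (1/2)^(τ/t½) = (1/2)^(20/10) ≈ 0.2500.
C₀ = D/Vd = 168/12 ≈ 14.000 μg/mL.
Before the 6th dose, 5 doses have been given. Superposition: Cmin = C₀·(f + f² + … + f^5).
≈ 14.000 × (0.2500 + 0.0625 + 0.0156 + 0.0039 + 0.0010) ≈ 14.000 × 0.3330 ≈ 4.662 μg/mL.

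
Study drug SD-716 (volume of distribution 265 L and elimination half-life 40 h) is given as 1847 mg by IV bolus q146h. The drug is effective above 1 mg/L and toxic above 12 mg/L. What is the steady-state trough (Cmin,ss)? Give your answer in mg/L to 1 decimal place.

τ/t½ = 146/40 ≈ 3.65, so fraction remaining f = (1/2)^(146/40) ≈ 0.0797.
At steady state, accumulation factor R = 1/(1 − e^(−kτ)) ≈ 1.0866.
Single-dose peak C₀ = D/Vd = 1847/265 ≈ 6.970 mg/L.
Cmax,ss = C₀/(1 − f) ≈ 6.970/0.9203 ≈ 7.574 mg/L.
Steady-state trough Cmin,ss = Cmax,ss·f ≈ 7.574 × 0.0797 ≈ 0.604 mg/L.
Trough 0.6 mg/L vs MEC 1 mg/L: subtherapeutic.

0.6 mg/L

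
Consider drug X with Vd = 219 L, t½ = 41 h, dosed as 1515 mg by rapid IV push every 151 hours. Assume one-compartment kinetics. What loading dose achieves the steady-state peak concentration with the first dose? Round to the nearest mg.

1643 mg

f = (1/2)^(151/41) ≈ 0.077863; accumulation ratio R = 1/(1−f) ≈ 1.08444.
Loading dose to hit Cmax,ss on first dose: D_load = D_maint·R ≈ 1515 × 1.08444 ≈ 1642.93 mg.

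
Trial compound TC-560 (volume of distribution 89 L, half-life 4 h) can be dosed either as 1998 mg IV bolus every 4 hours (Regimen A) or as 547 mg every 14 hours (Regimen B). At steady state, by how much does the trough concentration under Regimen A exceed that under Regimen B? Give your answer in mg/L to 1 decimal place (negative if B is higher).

Regimen A: f = (1/2)^(4/4) ≈ 0.5000; Cmin,ss = (1998/89)·f/(1−f) ≈ 22.449 mg/L.
Regimen B: f = (1/2)^(14/4) ≈ 0.0884; Cmin,ss = (547/89)·f/(1−f) ≈ 0.596 mg/L.
Difference ≈ 22.449 − 0.596 ≈ 21.853 mg/L.

21.9 mg/L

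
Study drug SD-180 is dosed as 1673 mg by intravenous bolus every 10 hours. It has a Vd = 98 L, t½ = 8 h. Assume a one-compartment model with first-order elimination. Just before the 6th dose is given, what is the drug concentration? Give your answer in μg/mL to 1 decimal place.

12.2 μg/mL

f = (1/2)^(τ/t½) = (1/2)^(10/8) ≈ 0.4204.
C₀ = D/Vd = 1673/98 ≈ 17.071 μg/mL.
Before the 6th dose, 5 doses have been given. Superposition: Cmin = C₀·(f + f² + … + f^5).
≈ 17.071 × (0.4204 + 0.1767 + 0.0743 + 0.0312 + 0.0131) ≈ 17.071 × 0.7157 ≈ 12.218 μg/mL.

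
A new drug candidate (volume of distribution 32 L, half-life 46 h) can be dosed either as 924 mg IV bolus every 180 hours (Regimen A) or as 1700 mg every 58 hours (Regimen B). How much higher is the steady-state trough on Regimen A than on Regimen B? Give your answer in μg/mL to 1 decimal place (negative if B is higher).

Regimen A: f = (1/2)^(180/46) ≈ 0.0664; Cmin,ss = (924/32)·f/(1−f) ≈ 2.054 μg/mL.
Regimen B: f = (1/2)^(58/46) ≈ 0.4173; Cmin,ss = (1700/32)·f/(1−f) ≈ 38.045 μg/mL.
Difference ≈ 2.054 − 38.045 ≈ -35.991 μg/mL.

-36.0 μg/mL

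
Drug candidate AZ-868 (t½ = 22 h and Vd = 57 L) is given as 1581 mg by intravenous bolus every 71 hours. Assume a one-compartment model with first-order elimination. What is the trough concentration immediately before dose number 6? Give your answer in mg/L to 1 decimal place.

f = (1/2)^(τ/t½) = (1/2)^(71/22) ≈ 0.1068.
C₀ = D/Vd = 1581/57 ≈ 27.737 mg/L.
Before the 6th dose, 5 doses have been given. Superposition: Cmin = C₀·(f + f² + … + f^5).
≈ 27.737 × (0.1068 + 0.0114 + 0.0012 + 0.0001 + 0.0000) ≈ 27.737 × 0.1195 ≈ 3.315 mg/L.

3.3 mg/L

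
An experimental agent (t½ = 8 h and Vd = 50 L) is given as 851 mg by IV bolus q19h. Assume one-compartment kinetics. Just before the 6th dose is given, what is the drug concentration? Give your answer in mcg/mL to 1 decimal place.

4.1 mcg/mL

f = (1/2)^(τ/t½) = (1/2)^(19/8) ≈ 0.1928.
C₀ = D/Vd = 851/50 ≈ 17.020 mcg/mL.
Before the 6th dose, 5 doses have been given. Superposition: Cmin = C₀·(f + f² + … + f^5).
≈ 17.020 × (0.1928 + 0.0372 + 0.0072 + 0.0014 + 0.0003) ≈ 17.020 × 0.2389 ≈ 4.066 mcg/mL.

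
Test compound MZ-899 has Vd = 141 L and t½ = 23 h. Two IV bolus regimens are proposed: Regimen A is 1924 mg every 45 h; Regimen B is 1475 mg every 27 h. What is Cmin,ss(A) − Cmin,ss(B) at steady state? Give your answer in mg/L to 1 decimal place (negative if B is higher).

Regimen A: f = (1/2)^(45/23) ≈ 0.2576; Cmin,ss = (1924/141)·f/(1−f) ≈ 4.735 mg/L.
Regimen B: f = (1/2)^(27/23) ≈ 0.4432; Cmin,ss = (1475/141)·f/(1−f) ≈ 8.327 mg/L.
Difference ≈ 4.735 − 8.327 ≈ -3.592 mg/L.

-3.6 mg/L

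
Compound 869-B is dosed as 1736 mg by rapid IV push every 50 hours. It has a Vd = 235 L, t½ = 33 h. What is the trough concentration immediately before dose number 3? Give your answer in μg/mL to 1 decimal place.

3.5 μg/mL

f = (1/2)^(τ/t½) = (1/2)^(50/33) ≈ 0.3499.
C₀ = D/Vd = 1736/235 ≈ 7.387 μg/mL.
Before the 3rd dose, 2 doses have been given. Superposition: Cmin = C₀·(f + f²).
≈ 7.387 × (0.3499 + 0.1224) ≈ 7.387 × 0.4723 ≈ 3.489 μg/mL.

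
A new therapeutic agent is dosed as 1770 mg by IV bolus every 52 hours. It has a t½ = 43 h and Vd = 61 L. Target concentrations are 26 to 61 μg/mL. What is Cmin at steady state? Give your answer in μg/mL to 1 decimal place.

τ/t½ = 52/43 ≈ 1.2093, so fraction remaining f = (1/2)^(52/43) ≈ 0.4325.
Accumulation ratio R = 1/(1 − f) ≈ 1/0.5675 ≈ 1.7621.
Each bolus raises the concentration by D/Vd = 1770/61 ≈ 29.016 μg/mL.
Steady-state peak Cmax,ss = C₀·R ≈ 29.016 × 1.7621 ≈ 51.129 μg/mL.
Steady-state trough Cmin,ss = Cmax,ss·f ≈ 51.129 × 0.4325 ≈ 22.113 μg/mL.
Trough 22.1 μg/mL vs MEC 26 μg/mL: subtherapeutic.

22.1 μg/mL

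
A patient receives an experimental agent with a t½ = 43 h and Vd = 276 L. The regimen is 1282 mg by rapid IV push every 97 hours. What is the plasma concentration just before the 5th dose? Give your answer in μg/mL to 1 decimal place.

1.2 μg/mL

f = (1/2)^(τ/t½) = (1/2)^(97/43) ≈ 0.2094.
C₀ = D/Vd = 1282/276 ≈ 4.645 μg/mL.
Before the 5th dose, 4 doses have been given. Superposition: Cmin = C₀·(f + f² + … + f^4).
≈ 4.645 × (0.2094 + 0.0438 + 0.0092 + 0.0019) ≈ 4.645 × 0.2643 ≈ 1.228 μg/mL.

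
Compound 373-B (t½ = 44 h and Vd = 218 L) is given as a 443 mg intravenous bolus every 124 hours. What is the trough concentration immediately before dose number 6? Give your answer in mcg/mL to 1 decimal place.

f = (1/2)^(τ/t½) = (1/2)^(124/44) ≈ 0.1418.
C₀ = D/Vd = 443/218 ≈ 2.032 mcg/mL.
Before the 6th dose, 5 doses have been given. Superposition: Cmin = C₀·(f + f² + … + f^5).
≈ 2.032 × (0.1418 + 0.0201 + 0.0029 + 0.0004 + 0.0001) ≈ 2.032 × 0.1653 ≈ 0.336 mcg/mL.

0.3 mcg/mL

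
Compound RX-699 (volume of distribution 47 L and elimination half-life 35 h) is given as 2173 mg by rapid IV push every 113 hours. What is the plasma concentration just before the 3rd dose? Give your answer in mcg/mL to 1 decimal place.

5.5 mcg/mL

f = (1/2)^(τ/t½) = (1/2)^(113/35) ≈ 0.1067.
C₀ = D/Vd = 2173/47 ≈ 46.234 mcg/mL.
Before the 3rd dose, 2 doses have been given. Superposition: Cmin = C₀·(f + f²).
≈ 46.234 × (0.1067 + 0.0114) ≈ 46.234 × 0.1181 ≈ 5.460 mcg/mL.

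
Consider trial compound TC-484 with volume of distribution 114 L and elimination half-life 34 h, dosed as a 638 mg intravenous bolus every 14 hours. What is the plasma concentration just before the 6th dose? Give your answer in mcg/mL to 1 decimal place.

12.9 mcg/mL

f = (1/2)^(τ/t½) = (1/2)^(14/34) ≈ 0.7517.
C₀ = D/Vd = 638/114 ≈ 5.596 mcg/mL.
Before the 6th dose, 5 doses have been given. Superposition: Cmin = C₀·(f + f² + … + f^5).
≈ 5.596 × (0.7517 + 0.5651 + 0.4248 + 0.3193 + 0.2400) ≈ 5.596 × 2.3009 ≈ 12.876 mcg/mL.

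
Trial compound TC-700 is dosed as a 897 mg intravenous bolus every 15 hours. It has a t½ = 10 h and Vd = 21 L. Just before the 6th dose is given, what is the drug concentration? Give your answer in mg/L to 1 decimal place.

23.2 mg/L

f = (1/2)^(τ/t½) = (1/2)^(15/10) ≈ 0.3536.
C₀ = D/Vd = 897/21 ≈ 42.714 mg/L.
Before the 6th dose, 5 doses have been given. Superposition: Cmin = C₀·(f + f² + … + f^5).
≈ 42.714 × (0.3536 + 0.1250 + 0.0442 + 0.0156 + 0.0055) ≈ 42.714 × 0.5439 ≈ 23.232 mg/L.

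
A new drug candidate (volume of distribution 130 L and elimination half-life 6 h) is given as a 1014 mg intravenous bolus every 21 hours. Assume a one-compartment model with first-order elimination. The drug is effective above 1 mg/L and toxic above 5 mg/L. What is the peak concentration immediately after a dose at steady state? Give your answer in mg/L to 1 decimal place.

τ/t½ = 21/6 ≈ 3.5, so fraction remaining f = (1/2)^(21/6) ≈ 0.0884.
Accumulation ratio R = 1/(1 − f) ≈ 1/0.9116 ≈ 1.0970.
Each bolus raises the concentration by D/Vd = 1014/130 ≈ 7.800 mg/L.
Steady-state peak Cmax,ss = C₀·R ≈ 7.800 × 1.0970 ≈ 8.557 mg/L.
Peak 8.6 mg/L vs MTC 5 mg/L: exceeds toxic threshold.

8.6 mg/L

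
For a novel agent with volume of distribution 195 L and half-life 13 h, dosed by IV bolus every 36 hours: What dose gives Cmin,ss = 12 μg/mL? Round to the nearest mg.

τ/t½ = 36/13 ≈ 2.7692, so f = (1/2)^(36/13) ≈ 0.146683.
Cmin,ss = (D/Vd)·f/(1−f), so D = Cmin,ss·Vd·(1−f)/f.
D = 12 × 195 × (1−f)/f ≈ 12 × 195 × 5.81742 ≈ 13612.76 mg.

13613 mg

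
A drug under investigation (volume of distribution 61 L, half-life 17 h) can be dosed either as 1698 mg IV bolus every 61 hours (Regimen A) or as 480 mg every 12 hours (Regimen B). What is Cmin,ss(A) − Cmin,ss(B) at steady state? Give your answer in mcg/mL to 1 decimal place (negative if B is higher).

Regimen A: f = (1/2)^(61/17) ≈ 0.0831; Cmin,ss = (1698/61)·f/(1−f) ≈ 2.523 mcg/mL.
Regimen B: f = (1/2)^(12/17) ≈ 0.6131; Cmin,ss = (480/61)·f/(1−f) ≈ 12.469 mcg/mL.
Difference ≈ 2.523 − 12.469 ≈ -9.946 mcg/mL.

-9.9 mcg/mL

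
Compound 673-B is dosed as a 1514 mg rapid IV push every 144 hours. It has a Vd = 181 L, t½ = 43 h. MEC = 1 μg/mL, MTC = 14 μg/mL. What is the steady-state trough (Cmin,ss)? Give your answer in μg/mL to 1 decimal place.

0.9 μg/mL

Over one 144-h interval, 144/43 ≈ 3.3488 half-lives elapse, leaving f ≈ 0.0982 of each dose.
Single-dose peak C₀ = D/Vd = 1514/181 ≈ 8.365 μg/mL.
Steady-state trough Cmin,ss = C₀·f/(1−f) ≈ 8.365 × 0.0982/0.9018 ≈ 0.911 μg/mL.
Trough 0.9 μg/mL vs MEC 1 μg/mL: subtherapeutic.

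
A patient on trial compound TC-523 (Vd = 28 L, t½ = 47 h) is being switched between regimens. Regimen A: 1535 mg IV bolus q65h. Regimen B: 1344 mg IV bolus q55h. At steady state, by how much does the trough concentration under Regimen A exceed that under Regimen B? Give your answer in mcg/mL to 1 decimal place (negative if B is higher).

-4.3 mcg/mL

Regimen A: f = (1/2)^(65/47) ≈ 0.3834; Cmin,ss = (1535/28)·f/(1−f) ≈ 34.088 mcg/mL.
Regimen B: f = (1/2)^(55/47) ≈ 0.4444; Cmin,ss = (1344/28)·f/(1−f) ≈ 38.393 mcg/mL.
Difference ≈ 34.088 − 38.393 ≈ -4.305 mcg/mL.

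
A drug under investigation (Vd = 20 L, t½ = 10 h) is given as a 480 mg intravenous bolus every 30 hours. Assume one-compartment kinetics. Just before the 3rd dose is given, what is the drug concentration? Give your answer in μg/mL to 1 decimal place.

3.4 μg/mL

f = (1/2)^(τ/t½) = (1/2)^(30/10) ≈ 0.1250.
C₀ = D/Vd = 480/20 ≈ 24.000 μg/mL.
Before the 3rd dose, 2 doses have been given. Superposition: Cmin = C₀·(f + f²).
≈ 24.000 × (0.1250 + 0.0156) ≈ 24.000 × 0.1406 ≈ 3.374 μg/mL.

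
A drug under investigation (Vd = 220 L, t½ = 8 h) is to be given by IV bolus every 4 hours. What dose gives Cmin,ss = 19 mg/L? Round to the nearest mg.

1731 mg

τ/t½ = 4/8 ≈ 0.5, so f = (1/2)^(4/8) ≈ 0.707107.
Cmin,ss = (D/Vd)·f/(1−f), so D = Cmin,ss·Vd·(1−f)/f.
D = 19 × 220 × (1−f)/f ≈ 19 × 220 × 0.41421 ≈ 1731.40 mg.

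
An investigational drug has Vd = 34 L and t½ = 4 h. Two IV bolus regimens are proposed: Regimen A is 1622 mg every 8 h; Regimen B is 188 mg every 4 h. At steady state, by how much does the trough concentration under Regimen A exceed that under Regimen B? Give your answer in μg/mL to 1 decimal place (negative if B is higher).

Regimen A: f = (1/2)^(8/4) ≈ 0.2500; Cmin,ss = (1622/34)·f/(1−f) ≈ 15.902 μg/mL.
Regimen B: f = (1/2)^(4/4) ≈ 0.5000; Cmin,ss = (188/34)·f/(1−f) ≈ 5.529 μg/mL.
Difference ≈ 15.902 − 5.529 ≈ 10.373 μg/mL.

10.4 μg/mL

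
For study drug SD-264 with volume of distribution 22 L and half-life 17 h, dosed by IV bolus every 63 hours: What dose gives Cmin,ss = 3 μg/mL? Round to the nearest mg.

795 mg

τ/t½ = 63/17 ≈ 3.7059, so f = (1/2)^(63/17) ≈ 0.076633.
Cmin,ss = (D/Vd)·f/(1−f), so D = Cmin,ss·Vd·(1−f)/f.
D = 3 × 22 × (1−f)/f ≈ 3 × 22 × 12.04921 ≈ 795.25 mg.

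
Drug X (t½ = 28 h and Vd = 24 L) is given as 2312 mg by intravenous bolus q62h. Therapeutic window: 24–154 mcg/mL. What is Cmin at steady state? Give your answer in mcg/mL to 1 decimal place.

26.5 mcg/mL

Over one 62-h interval, 62/28 ≈ 2.2143 half-lives elapse, leaving f ≈ 0.2155 of each dose.
Accumulation ratio R = 1/(1 − f) ≈ 1/0.7845 ≈ 1.2747.
Each bolus raises the concentration by D/Vd = 2312/24 ≈ 96.333 mcg/mL.
Cmax,ss = C₀/(1 − f) ≈ 96.333/0.7845 ≈ 122.795 mcg/mL.
Steady-state trough Cmin,ss = Cmax,ss·f ≈ 122.795 × 0.2155 ≈ 26.462 mcg/mL.
Trough 26.5 mcg/mL vs MEC 24 mcg/mL: adequate.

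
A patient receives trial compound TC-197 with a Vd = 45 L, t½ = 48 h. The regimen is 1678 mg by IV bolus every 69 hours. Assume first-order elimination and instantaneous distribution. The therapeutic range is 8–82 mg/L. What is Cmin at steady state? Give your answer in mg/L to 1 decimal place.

k = ln2/t½ = ln2/48 ≈ 0.014441 h⁻¹; fraction remaining f = e^(−kτ) = e^(−0.014441×69) ≈ 0.3692.
At steady state, accumulation factor R = 1/(1 − e^(−kτ)) ≈ 1.5853.
Single-dose peak C₀ = D/Vd = 1678/45 ≈ 37.289 mg/L.
Cmax,ss = C₀/(1 − f) ≈ 37.289/0.6308 ≈ 59.114 mg/L.
One interval later, Cmin,ss = Cmax,ss·e^(−kτ) ≈ 59.114 × 0.3692 ≈ 21.825 mg/L.
Trough 21.8 mg/L vs MEC 8 mg/L: adequate.

21.8 mg/L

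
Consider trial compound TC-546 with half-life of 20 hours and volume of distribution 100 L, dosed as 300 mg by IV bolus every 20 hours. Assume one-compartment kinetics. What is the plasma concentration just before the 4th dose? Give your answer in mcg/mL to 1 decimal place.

f = (1/2)^(τ/t½) = (1/2)^(20/20) ≈ 0.5000.
C₀ = D/Vd = 300/100 ≈ 3.000 mcg/mL.
Before the 4th dose, 3 doses have been given. Superposition: Cmin = C₀·(f + f² + … + f^3).
≈ 3.000 × (0.5000 + 0.2500 + 0.1250) ≈ 3.000 × 0.8750 ≈ 2.625 mcg/mL.

2.6 mcg/mL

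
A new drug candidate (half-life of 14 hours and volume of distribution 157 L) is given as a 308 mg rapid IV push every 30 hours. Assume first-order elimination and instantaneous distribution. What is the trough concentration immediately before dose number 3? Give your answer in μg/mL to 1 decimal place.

0.5 μg/mL

f = (1/2)^(τ/t½) = (1/2)^(30/14) ≈ 0.2264.
C₀ = D/Vd = 308/157 ≈ 1.962 μg/mL.
Before the 3rd dose, 2 doses have been given. Superposition: Cmin = C₀·(f + f²).
≈ 1.962 × (0.2264 + 0.0513) ≈ 1.962 × 0.2777 ≈ 0.545 μg/mL.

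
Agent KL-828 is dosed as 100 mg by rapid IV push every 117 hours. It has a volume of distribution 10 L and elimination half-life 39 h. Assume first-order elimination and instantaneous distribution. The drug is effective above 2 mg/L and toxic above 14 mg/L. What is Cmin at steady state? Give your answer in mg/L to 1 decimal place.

τ = 117 h = 3 half-lives, so f = (1/2)^3 = 0.125.
Accumulation ratio R = 1/(1 − f) = 1/0.875 = 8/7.
Single-dose peak C₀ = D/Vd = 100/10 = 10 mg/L.
Steady-state peak Cmax,ss = C₀·R = 10 × 8/7 ≈ 11.429 mg/L.
Steady-state trough Cmin,ss = Cmax,ss·f ≈ 11.429 × 0.125 ≈ 1.429 mg/L.
Trough 1.4 mg/L vs MEC 2 mg/L: subtherapeutic.

1.4 mg/L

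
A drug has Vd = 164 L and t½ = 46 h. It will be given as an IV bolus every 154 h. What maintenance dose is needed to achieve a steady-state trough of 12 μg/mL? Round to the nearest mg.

τ/t½ = 154/46 ≈ 3.3478, so f = (1/2)^(154/46) ≈ 0.098221.
Cmin,ss = (D/Vd)·f/(1−f), so D = Cmin,ss·Vd·(1−f)/f.
D = 12 × 164 × (1−f)/f ≈ 12 × 164 × 9.18112 ≈ 18068.44 mg.

18068 mg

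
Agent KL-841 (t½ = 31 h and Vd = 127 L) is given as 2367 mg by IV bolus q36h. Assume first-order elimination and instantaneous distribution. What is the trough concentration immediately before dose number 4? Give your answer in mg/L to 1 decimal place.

f = (1/2)^(τ/t½) = (1/2)^(36/31) ≈ 0.4471.
C₀ = D/Vd = 2367/127 ≈ 18.638 mg/L.
Before the 4th dose, 3 doses have been given. Superposition: Cmin = C₀·(f + f² + … + f^3).
≈ 18.638 × (0.4471 + 0.1999 + 0.0894) ≈ 18.638 × 0.7364 ≈ 13.725 mg/L.

13.7 mg/L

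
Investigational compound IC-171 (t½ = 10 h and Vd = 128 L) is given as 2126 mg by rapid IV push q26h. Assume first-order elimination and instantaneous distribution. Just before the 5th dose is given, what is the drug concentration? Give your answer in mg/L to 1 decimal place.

3.3 mg/L

f = (1/2)^(τ/t½) = (1/2)^(26/10) ≈ 0.1649.
C₀ = D/Vd = 2126/128 ≈ 16.609 mg/L.
Before the 5th dose, 4 doses have been given. Superposition: Cmin = C₀·(f + f² + … + f^4).
≈ 16.609 × (0.1649 + 0.0272 + 0.0045 + 0.0007) ≈ 16.609 × 0.1973 ≈ 3.277 mg/L.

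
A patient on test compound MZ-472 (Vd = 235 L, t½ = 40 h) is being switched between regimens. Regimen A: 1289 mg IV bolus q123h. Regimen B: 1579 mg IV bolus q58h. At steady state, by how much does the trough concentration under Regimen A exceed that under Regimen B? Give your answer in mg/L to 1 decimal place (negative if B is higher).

-3.1 mg/L

Regimen A: f = (1/2)^(123/40) ≈ 0.1187; Cmin,ss = (1289/235)·f/(1−f) ≈ 0.739 mg/L.
Regimen B: f = (1/2)^(58/40) ≈ 0.3660; Cmin,ss = (1579/235)·f/(1−f) ≈ 3.879 mg/L.
Difference ≈ 0.739 − 3.879 ≈ -3.140 mg/L.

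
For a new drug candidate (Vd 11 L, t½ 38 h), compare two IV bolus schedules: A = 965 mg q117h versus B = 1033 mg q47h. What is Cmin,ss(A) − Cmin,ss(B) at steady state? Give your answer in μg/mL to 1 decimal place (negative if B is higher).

Regimen A: f = (1/2)^(117/38) ≈ 0.1183; Cmin,ss = (965/11)·f/(1−f) ≈ 11.771 μg/mL.
Regimen B: f = (1/2)^(47/38) ≈ 0.4243; Cmin,ss = (1033/11)·f/(1−f) ≈ 69.212 μg/mL.
Difference ≈ 11.771 − 69.212 ≈ -57.441 μg/mL.

-57.4 μg/mL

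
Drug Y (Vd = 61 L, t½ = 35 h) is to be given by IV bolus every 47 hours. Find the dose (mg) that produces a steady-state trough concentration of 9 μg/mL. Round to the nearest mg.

844 mg

τ/t½ = 47/35 ≈ 1.3429, so f = (1/2)^(47/35) ≈ 0.394239.
Cmin,ss = (D/Vd)·f/(1−f), so D = Cmin,ss·Vd·(1−f)/f.
D = 9 × 61 × (1−f)/f ≈ 9 × 61 × 1.53653 ≈ 843.55 mg.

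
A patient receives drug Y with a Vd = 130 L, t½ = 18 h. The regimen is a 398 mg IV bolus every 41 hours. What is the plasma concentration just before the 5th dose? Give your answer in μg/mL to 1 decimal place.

f = (1/2)^(τ/t½) = (1/2)^(41/18) ≈ 0.2062.
C₀ = D/Vd = 398/130 ≈ 3.062 μg/mL.
Before the 5th dose, 4 doses have been given. Superposition: Cmin = C₀·(f + f² + … + f^4).
≈ 3.062 × (0.2062 + 0.0425 + 0.0088 + 0.0018) ≈ 3.062 × 0.2593 ≈ 0.794 μg/mL.

0.8 μg/mL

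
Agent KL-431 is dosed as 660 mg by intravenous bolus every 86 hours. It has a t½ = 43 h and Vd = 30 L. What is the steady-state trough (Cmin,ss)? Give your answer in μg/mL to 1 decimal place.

7.3 μg/mL

The dosing interval is 2 half-lives, so f = 2^(−2) = 0.25.
At steady state, R = 1/(1 − 0.25) = 4/3.
Single-dose peak C₀ = D/Vd = 660/30 = 22 μg/mL.
Steady-state peak Cmax,ss = C₀·R = 22 × 4/3 ≈ 29.333 μg/mL.
Steady-state trough Cmin,ss = Cmax,ss·f ≈ 29.333 × 0.25 ≈ 7.333 μg/mL.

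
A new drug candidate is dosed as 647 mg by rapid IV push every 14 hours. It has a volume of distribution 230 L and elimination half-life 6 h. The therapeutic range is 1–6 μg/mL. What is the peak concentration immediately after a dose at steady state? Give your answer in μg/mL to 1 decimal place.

Over one 14-h interval, 14/6 ≈ 2.3333 half-lives elapse, leaving f ≈ 0.1984 of each dose.
Accumulation ratio R = 1/(1 − f) ≈ 1/0.8016 ≈ 1.2475.
Each bolus raises the concentration by D/Vd = 647/230 ≈ 2.813 μg/mL.
Steady-state peak Cmax,ss = C₀·R ≈ 2.813 × 1.2475 ≈ 3.509 μg/mL.
Peak 3.5 μg/mL vs MTC 6 μg/mL: below toxic threshold.

3.5 μg/mL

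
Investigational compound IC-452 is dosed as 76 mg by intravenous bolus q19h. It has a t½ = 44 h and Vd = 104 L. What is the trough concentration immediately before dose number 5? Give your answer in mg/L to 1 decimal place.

1.5 mg/L

f = (1/2)^(τ/t½) = (1/2)^(19/44) ≈ 0.7413.
C₀ = D/Vd = 76/104 ≈ 0.731 mg/L.
Before the 5th dose, 4 doses have been given. Superposition: Cmin = C₀·(f + f² + … + f^4).
≈ 0.731 × (0.7413 + 0.5495 + 0.4074 + 0.3020) ≈ 0.731 × 2.0002 ≈ 1.462 mg/L.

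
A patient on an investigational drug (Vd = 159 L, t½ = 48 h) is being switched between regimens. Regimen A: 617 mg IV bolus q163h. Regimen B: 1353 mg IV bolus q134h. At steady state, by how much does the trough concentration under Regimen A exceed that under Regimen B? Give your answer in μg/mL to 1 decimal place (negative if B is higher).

Regimen A: f = (1/2)^(163/48) ≈ 0.0950; Cmin,ss = (617/159)·f/(1−f) ≈ 0.407 μg/mL.
Regimen B: f = (1/2)^(134/48) ≈ 0.1444; Cmin,ss = (1353/159)·f/(1−f) ≈ 1.436 μg/mL.
Difference ≈ 0.407 − 1.436 ≈ -1.029 μg/mL.

-1.0 μg/mL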